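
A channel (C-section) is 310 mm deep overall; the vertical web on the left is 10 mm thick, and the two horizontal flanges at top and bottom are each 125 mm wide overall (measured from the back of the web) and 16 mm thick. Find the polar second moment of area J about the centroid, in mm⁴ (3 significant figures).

J ≈ 1.15 × 10⁸ mm⁴

Treat the section as a set of non-overlapping primitives; coordinates are from the bounding-box lower-left.
Web: 10 × 310, A = 3 100 mm², y = 155 mm, Ī = 24 825 833 mm⁴.
Top flange (beyond web): 115 × 16, A = 1 840 mm², y = 302 mm, Ī = 39 253 mm⁴.
Bottom flange (beyond web): 115 × 16, A = 1 840 mm², y = 8 mm, Ī = 39 253 mm⁴.
By symmetry the centroid is at mid-height, ȳ = 155 mm.
Transfer each piece to the centroidal x-axis using Ī + A·d² with d = y − 155:
  web: d = 0 mm → contributes +24 825 833 mm⁴
  top flange (beyond web): d = 147 mm → contributes +39 799 813 mm⁴
  bottom flange (beyond web): d = -147 mm → contributes +39 799 813 mm⁴
Total I = 104 425 460 mm⁴.
For the y-axis: x̄ = 38.923 mm.
Repeating about the centroidal y-axis gives I_y = 10 654 140 mm⁴.
Polar second moment: J = I_x + I_y = 115 079 600 mm⁴.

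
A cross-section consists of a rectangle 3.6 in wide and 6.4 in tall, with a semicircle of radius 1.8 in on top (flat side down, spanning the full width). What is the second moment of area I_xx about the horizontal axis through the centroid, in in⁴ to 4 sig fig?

Split into non-overlapping primitives; take the origin at the lower-left of the bounding box.
Rectangular body: 3.6 × 6.4, A = 23.04 in², y = 3.2 in, Ī = 78.6432 in⁴.
Semicircular cap: semicircle r = 1.8, A = 5.08938 in², y = 7.16394 in, Ī = 1.15218 in⁴.
Centroid: ȳ = ΣA·y / ΣA = 3.91719 in.
Transfer each piece to the horizontal axis through the centroid using Ī + A·d² with d = y − 3.91719:
  rectangular body: d = -0.717187 in → contributes +90.494 in⁴
  semicircular cap: d = 3.24676 in → contributes +54.8015 in⁴
Total I = 145.296 in⁴.

I_xx ≈ 145.3 in⁴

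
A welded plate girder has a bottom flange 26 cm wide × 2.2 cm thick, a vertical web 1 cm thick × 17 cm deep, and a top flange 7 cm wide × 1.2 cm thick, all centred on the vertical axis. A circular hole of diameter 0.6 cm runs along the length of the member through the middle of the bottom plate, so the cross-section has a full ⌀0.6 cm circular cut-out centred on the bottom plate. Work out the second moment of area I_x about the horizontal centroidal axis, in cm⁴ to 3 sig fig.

Break the section into simple shapes (no overlaps), measuring from the bottom-left corner of the bounding box.
Bottom plate: 26 × 2.2, A = 57.2 cm², y = 1.1 cm, Ī = 23.071 cm⁴.
Web plate: 1 × 17, A = 17 cm², y = 10.7 cm, Ī = 409.42 cm⁴.
Top plate: 7 × 1.2, A = 8.4 cm², y = 19.8 cm, Ī = 1.008 cm⁴.
Hole (subtracted): ⌀0.6, A = 0.28274 cm², y = 1.1 cm, Ī = 0.0063617 cm⁴.
Centroid: ȳ = ΣA·y / ΣA = 4.9908 cm.
Transfer each piece to the horizontal centroidal axis using Ī + A·d² with d = y − 4.9908:
  bottom plate: d = -3.8908 cm → contributes +888.98 cm⁴
  web plate: d = 5.7092 cm → contributes +963.53 cm⁴
  top plate: d = 14.809 cm → contributes +1843.2 cm⁴
  hole: d = -3.8908 cm → contributes −4.2866 cm⁴
Total I = 3691.5 cm⁴.

I_x ≈ 3690 cm⁴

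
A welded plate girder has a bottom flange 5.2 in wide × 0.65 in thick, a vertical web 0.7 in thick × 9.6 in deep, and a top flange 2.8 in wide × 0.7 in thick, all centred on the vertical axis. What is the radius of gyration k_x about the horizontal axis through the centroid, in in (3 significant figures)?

Break the section into simple shapes (no overlaps), measuring from the bottom-left corner of the bounding box.
Bottom plate: 5.2 × 0.65, A = 3.38 in², y = 0.325 in, Ī = 0.119 in⁴.
Web plate: 0.7 × 9.6, A = 6.72 in², y = 5.45 in, Ī = 51.61 in⁴.
Top plate: 2.8 × 0.7, A = 1.96 in², y = 10.6 in, Ī = 0.080033 in⁴.
Centroid: ȳ = ΣA·y / ΣA = 4.8506 in.
Transfer each piece to the horizontal axis through the centroid using Ī + A·d² with d = y − 4.8506:
  bottom plate: d = -4.5256 in → contributes +69.346 in⁴
  web plate: d = 0.59938 in → contributes +54.024 in⁴
  top plate: d = 5.7494 in → contributes +64.869 in⁴
Total I = 188.24 in⁴.
Radius of gyration: k = √(I/A) = √(188.24 / 12.06) = 3.9508 in.

k_x ≈ 3.95 in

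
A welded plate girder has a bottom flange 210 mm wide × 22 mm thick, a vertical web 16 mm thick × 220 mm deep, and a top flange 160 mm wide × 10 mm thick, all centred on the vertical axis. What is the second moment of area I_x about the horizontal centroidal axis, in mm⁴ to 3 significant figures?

Split into non-overlapping primitives; take the origin at the lower-left of the bounding box.
Bottom plate: 210 × 22, A = 4 620 mm², y = 11 mm, Ī = 186 340 mm⁴.
Web plate: 16 × 220, A = 3 520 mm², y = 132 mm, Ī = 14 197 333 mm⁴.
Top plate: 160 × 10, A = 1 600 mm², y = 247 mm, Ī = 13 333 mm⁴.
Centroid: ȳ = ΣA·y / ΣA = 93.497 mm.
Transfer each piece to the horizontal centroidal axis using Ī + A·d² with d = y − 93.497:
  bottom plate: d = -82.497 mm → contributes +31 628 867 mm⁴
  web plate: d = 38.503 mm → contributes +19 415 688 mm⁴
  top plate: d = 153.5 mm → contributes +37 714 446 mm⁴
Total I = 88 759 002 mm⁴.

I_x ≈ 8.88 × 10⁷ mm⁴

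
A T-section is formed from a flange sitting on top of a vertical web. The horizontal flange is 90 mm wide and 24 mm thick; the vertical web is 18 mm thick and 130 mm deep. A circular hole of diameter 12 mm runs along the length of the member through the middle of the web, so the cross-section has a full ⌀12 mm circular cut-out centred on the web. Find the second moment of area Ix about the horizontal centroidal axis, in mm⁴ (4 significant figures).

Split into non-overlapping primitives; take the origin at the lower-left of the bounding box.
Flange: 90 × 24, A = 2 160 mm², y = 142 mm, Ī = 103 680 mm⁴.
Web: 18 × 130, A = 2 340 mm², y = 65 mm, Ī = 3 295 500 mm⁴.
Hole (subtracted): ⌀12, A = 113.097 mm², y = 65 mm, Ī = 1017.88 mm⁴.
Centroid: ȳ = ΣA·y / ΣA = 102.913 mm.
Transfer each piece to the horizontal centroidal axis using Ī + A·d² with d = y − 102.913:
  flange: d = 39.0871 mm → contributes +3 403 739 mm⁴
  web: d = -37.9129 mm → contributes +6 658 980 mm⁴
  hole: d = -37.9129 mm → contributes −163 582 mm⁴
Total I = 9 899 136 mm⁴.

Ix ≈ 9.899 × 10⁶ mm⁴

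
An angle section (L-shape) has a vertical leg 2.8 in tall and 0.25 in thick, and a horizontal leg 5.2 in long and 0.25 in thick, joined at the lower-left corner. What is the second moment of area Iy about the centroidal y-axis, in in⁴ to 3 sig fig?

Decompose the section into non-overlapping parts with the origin at the bottom-left of its bounding rectangle.
Vertical leg: 0.25 × 2.8, A = 0.7 in², x = 0.125 in, Ī = 0.0036458 in⁴.
Horizontal leg (remainder): 4.95 × 0.25, A = 1.2375 in², x = 2.725 in, Ī = 2.5268 in⁴.
Centroid: x̄ = ΣA·x / ΣA = 1.7856 in.
Transfer each piece to the centroidal y-axis using Ī + A·d² with d = x − 1.7856:
  vertical leg: d = -1.6606 in → contributes +1.9341 in⁴
  horizontal leg (remainder): d = 0.93935 in → contributes +3.6188 in⁴
Total I = 5.5528 in⁴.

Iy ≈ 5.55 in⁴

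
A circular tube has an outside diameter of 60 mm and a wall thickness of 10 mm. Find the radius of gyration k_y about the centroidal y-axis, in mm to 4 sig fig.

k_y ≈ 18.03 mm

Treat the section as a set of non-overlapping primitives; coordinates are from the bounding-box lower-left.
Outer circle: ⌀60, A = 2827.43 mm², x = 30 mm, Ī = 636 173 mm⁴.
Bore (subtracted): ⌀40, A = 1256.64 mm², x = 30 mm, Ī = 125 664 mm⁴.
By symmetry the centroid is at mid-width, x̄ = 30 mm.
All pieces are centred on the centroidal y-axis, so I = ΣĪ (holes subtracted) = 510 509 mm⁴.
Radius of gyration: k = √(I/A) = √(510 509 / 1570.8) = 18.0278 mm.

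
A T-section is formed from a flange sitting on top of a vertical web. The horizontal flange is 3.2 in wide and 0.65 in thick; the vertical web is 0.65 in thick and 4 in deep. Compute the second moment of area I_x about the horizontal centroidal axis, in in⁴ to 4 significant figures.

Break the section into simple shapes (no overlaps), measuring from the bottom-left corner of the bounding box.
Flange: 3.2 × 0.65, A = 2.08 in², y = 4.325 in, Ī = 0.0732333 in⁴.
Web: 0.65 × 4, A = 2.6 in², y = 2 in, Ī = 3.46667 in⁴.
Centroid: ȳ = ΣA·y / ΣA = 3.03333 in.
Transfer each piece to the horizontal centroidal axis using Ī + A·d² with d = y − 3.03333:
  flange: d = 1.29167 in → contributes +3.54351 in⁴
  web: d = -1.03333 in → contributes +6.24289 in⁴
Total I = 9.7864 in⁴.

I_x ≈ 9.786 in⁴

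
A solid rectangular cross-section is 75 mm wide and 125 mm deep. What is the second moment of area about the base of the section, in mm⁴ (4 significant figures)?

The section: 75 × 125, A = 9 375 mm², y = 62.5 mm, Ī = 12 207 031 mm⁴.
Transfer it to a horizontal axis along the bottom face using Ī + A·d² with d = y − 0:
  the section: d = 62.5 mm → contributes +48 828 125 mm⁴
Total I = 48 828 125 mm⁴.

I_base ≈ 4.883 × 10⁷ mm⁴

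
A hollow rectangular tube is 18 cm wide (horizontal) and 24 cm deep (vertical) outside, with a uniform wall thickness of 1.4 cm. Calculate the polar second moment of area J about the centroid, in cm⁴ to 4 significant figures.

J ≈ 1.413 × 10⁴ cm⁴

Treat the section as a set of non-overlapping primitives; coordinates are from the bounding-box lower-left.
Outer rectangle: 18 × 24, A = 432 cm², y = 12 cm, Ī = 20 736 cm⁴.
Inner void (subtracted): 15.2 × 21.2, A = 322.24 cm², y = 12 cm, Ī = 12 069 cm⁴.
By symmetry the centroid is at mid-height, ȳ = 12 cm.
All pieces are centred on the centroidal x-axis, so I = ΣĪ (holes subtracted) = 8667.04 cm⁴.
Repeating about the centroidal y-axis gives I_y = 5459.81 cm⁴.
Polar second moment: J = I_x + I_y = 14126.8 cm⁴.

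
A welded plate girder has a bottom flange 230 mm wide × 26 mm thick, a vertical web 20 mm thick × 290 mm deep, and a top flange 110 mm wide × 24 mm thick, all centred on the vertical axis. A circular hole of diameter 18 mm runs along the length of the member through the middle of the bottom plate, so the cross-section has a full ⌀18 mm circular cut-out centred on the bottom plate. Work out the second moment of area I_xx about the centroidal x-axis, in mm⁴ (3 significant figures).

Break the section into simple shapes (no overlaps), measuring from the bottom-left corner of the bounding box.
Bottom plate: 230 × 26, A = 5 980 mm², y = 13 mm, Ī = 336 873 mm⁴.
Web plate: 20 × 290, A = 5 800 mm², y = 171 mm, Ī = 40 648 333 mm⁴.
Top plate: 110 × 24, A = 2 640 mm², y = 328 mm, Ī = 126 720 mm⁴.
Hole (subtracted): ⌀18, A = 254.47 mm², y = 13 mm, Ī = 5 153 mm⁴.
Centroid: ȳ = ΣA·y / ΣA = 136.4 mm.
Transfer each piece to the centroidal x-axis using Ī + A·d² with d = y − 136.4:
  bottom plate: d = -123.4 mm → contributes +91 394 919 mm⁴
  web plate: d = 34.602 mm → contributes +47 592 613 mm⁴
  top plate: d = 191.6 mm → contributes +97 044 493 mm⁴
  hole: d = -123.4 mm → contributes −3 879 977 mm⁴
Total I = 232 152 047 mm⁴.

I_xx ≈ 2.32 × 10⁸ mm⁴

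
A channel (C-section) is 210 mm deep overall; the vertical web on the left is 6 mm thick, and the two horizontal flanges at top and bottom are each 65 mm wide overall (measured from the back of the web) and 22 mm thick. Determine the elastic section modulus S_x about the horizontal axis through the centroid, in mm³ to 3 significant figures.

Split into non-overlapping primitives; take the origin at the lower-left of the bounding box.
Web: 6 × 210, A = 1 260 mm², y = 105 mm, Ī = 4 630 500 mm⁴.
Top flange (beyond web): 59 × 22, A = 1 298 mm², y = 199 mm, Ī = 52 353 mm⁴.
Bottom flange (beyond web): 59 × 22, A = 1 298 mm², y = 11 mm, Ī = 52 353 mm⁴.
By symmetry the centroid is at mid-height, ȳ = 105 mm.
Transfer each piece to the horizontal axis through the centroid using Ī + A·d² with d = y − 105:
  web: d = 0 mm → contributes +4 630 500 mm⁴
  top flange (beyond web): d = 94 mm → contributes +11 521 481 mm⁴
  bottom flange (beyond web): d = -94 mm → contributes +11 521 481 mm⁴
Total I = 27 673 461 mm⁴.
Extreme fibre distance c = 105 mm; S = I/c = 263 557 mm³.

S_x ≈ 2.64 × 10⁵ mm³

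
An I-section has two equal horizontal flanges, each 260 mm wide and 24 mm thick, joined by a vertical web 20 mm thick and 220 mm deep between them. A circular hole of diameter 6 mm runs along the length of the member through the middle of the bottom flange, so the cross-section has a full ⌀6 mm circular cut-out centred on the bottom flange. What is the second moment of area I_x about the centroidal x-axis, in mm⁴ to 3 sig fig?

I_x ≈ 2.04 × 10⁸ mm⁴

Break the section into simple shapes (no overlaps), measuring from the bottom-left corner of the bounding box.
Bottom flange: 260 × 24, A = 6 240 mm², y = 12 mm, Ī = 299 520 mm⁴.
Web: 20 × 220, A = 4 400 mm², y = 134 mm, Ī = 17 746 667 mm⁴.
Top flange: 260 × 24, A = 6 240 mm², y = 256 mm, Ī = 299 520 mm⁴.
Hole (subtracted): ⌀6, A = 28.274 mm², y = 12 mm, Ī = 63.617 mm⁴.
Centroid: ȳ = ΣA·y / ΣA = 134.2 mm.
Transfer each piece to the centroidal x-axis using Ī + A·d² with d = y − 134.2:
  bottom flange: d = -122.2 mm → contributes +93 487 602 mm⁴
  web: d = -0.2047 mm → contributes +17 746 851 mm⁴
  top flange: d = 121.8 mm → contributes +92 864 281 mm⁴
  hole: d = -122.2 mm → contributes −422 312 mm⁴
Total I = 203 676 422 mm⁴.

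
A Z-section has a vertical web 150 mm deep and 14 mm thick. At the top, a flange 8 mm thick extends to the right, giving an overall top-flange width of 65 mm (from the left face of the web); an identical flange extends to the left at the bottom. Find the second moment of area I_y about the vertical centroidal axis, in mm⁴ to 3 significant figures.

Treat the section as a set of non-overlapping primitives; coordinates are from the bounding-box lower-left.
Web: 14 × 150, A = 2 100 mm², x = 58 mm, Ī = 34 300 mm⁴.
Top flange (beyond web): 51 × 8, A = 408 mm², x = 90.5 mm, Ī = 88 434 mm⁴.
Bottom flange (beyond web): 51 × 8, A = 408 mm², x = 25.5 mm, Ī = 88 434 mm⁴.
Centroid: x̄ = ΣA·x / ΣA = 58 mm.
Transfer each piece to the vertical centroidal axis using Ī + A·d² with d = x − 58:
  web: d = 0 mm → contributes +34 300 mm⁴
  top flange (beyond web): d = 32.5 mm → contributes +519 384 mm⁴
  bottom flange (beyond web): d = -32.5 mm → contributes +519 384 mm⁴
Total I = 1 073 068 mm⁴.

I_y ≈ 1.07 × 10⁶ mm⁴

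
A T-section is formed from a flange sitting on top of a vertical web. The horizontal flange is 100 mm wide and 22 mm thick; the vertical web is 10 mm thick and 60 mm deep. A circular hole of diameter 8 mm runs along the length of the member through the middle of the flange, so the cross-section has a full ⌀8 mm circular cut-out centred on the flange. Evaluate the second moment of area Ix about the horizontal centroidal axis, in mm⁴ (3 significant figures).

Ix ≈ 1.06 × 10⁶ mm⁴

Treat the section as a set of non-overlapping primitives; coordinates are from the bounding-box lower-left.
Flange: 100 × 22, A = 2 200 mm², y = 71 mm, Ī = 88 733 mm⁴.
Web: 10 × 60, A = 600 mm², y = 30 mm, Ī = 180 000 mm⁴.
Hole (subtracted): ⌀8, A = 50.265 mm², y = 71 mm, Ī = 201.06 mm⁴.
Centroid: ȳ = ΣA·y / ΣA = 62.054 mm.
Transfer each piece to the horizontal centroidal axis using Ī + A·d² with d = y − 62.054:
  flange: d = 8.9463 mm → contributes +264 814 mm⁴
  web: d = -32.054 mm → contributes +796 463 mm⁴
  hole: d = 8.9463 mm → contributes −4224.1 mm⁴
Total I = 1 057 053 mm⁴.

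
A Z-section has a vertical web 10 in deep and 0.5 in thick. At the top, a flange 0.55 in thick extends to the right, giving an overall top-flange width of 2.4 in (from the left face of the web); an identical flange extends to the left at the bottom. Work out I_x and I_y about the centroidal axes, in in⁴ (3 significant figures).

I_x ≈ 88.4 in⁴, I_y ≈ 3.74 in⁴

Break the section into simple shapes (no overlaps), measuring from the bottom-left corner of the bounding box.
Web: 0.5 × 10, A = 5 in², y = 5 in, Ī = 41.667 in⁴.
Top flange (beyond web): 1.9 × 0.55, A = 1.045 in², y = 9.725 in, Ī = 0.026343 in⁴.
Bottom flange (beyond web): 1.9 × 0.55, A = 1.045 in², y = 0.275 in, Ī = 0.026343 in⁴.
Centroid: ȳ = ΣA·y / ΣA = 5 in.
Transfer each piece to the centroidal x-axis using Ī + A·d² with d = y − 5:
  web: d = 0 in → contributes +41.667 in⁴
  top flange (beyond web): d = 4.725 in → contributes +23.357 in⁴
  bottom flange (beyond web): d = -4.725 in → contributes +23.357 in⁴
Total I = 88.38 in⁴.
For the y-axis: x̄ = 2.15 in.
Repeating about the centroidal y-axis gives I_y = 3.7425 in⁴.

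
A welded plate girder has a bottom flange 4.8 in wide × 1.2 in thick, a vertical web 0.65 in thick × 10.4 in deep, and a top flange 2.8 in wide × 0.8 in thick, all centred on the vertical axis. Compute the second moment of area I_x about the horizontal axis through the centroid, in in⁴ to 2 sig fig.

I_x ≈ 300 in⁴

Split into non-overlapping primitives; take the origin at the lower-left of the bounding box.
Bottom plate: 4.8 × 1.2, A = 5.76 in², y = 0.6 in, Ī = 0.6912 in⁴.
Web plate: 0.65 × 10.4, A = 6.76 in², y = 6.4 in, Ī = 60.93 in⁴.
Top plate: 2.8 × 0.8, A = 2.24 in², y = 12 in, Ī = 0.1195 in⁴.
Centroid: ȳ = ΣA·y / ΣA = 4.986 in.
Transfer each piece to the horizontal axis through the centroid using Ī + A·d² with d = y − 4.986:
  bottom plate: d = -4.386 in → contributes +111.5 in⁴
  web plate: d = 1.414 in → contributes +74.44 in⁴
  top plate: d = 7.014 in → contributes +110.3 in⁴
Total I = 296.3 in⁴.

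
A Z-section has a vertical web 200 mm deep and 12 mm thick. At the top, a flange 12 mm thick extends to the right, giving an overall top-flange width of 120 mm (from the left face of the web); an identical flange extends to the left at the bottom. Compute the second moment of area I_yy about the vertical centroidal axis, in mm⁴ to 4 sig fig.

I_yy ≈ 1.188 × 10⁷ mm⁴

Treat the section as a set of non-overlapping primitives; coordinates are from the bounding-box lower-left.
Web: 12 × 200, A = 2 400 mm², x = 114 mm, Ī = 28 800 mm⁴.
Top flange (beyond web): 108 × 12, A = 1 296 mm², x = 174 mm, Ī = 1 259 712 mm⁴.
Bottom flange (beyond web): 108 × 12, A = 1 296 mm², x = 54 mm, Ī = 1 259 712 mm⁴.
Centroid: x̄ = ΣA·x / ΣA = 114 mm.
Transfer each piece to the vertical centroidal axis using Ī + A·d² with d = x − 114:
  web: d = 0 mm → contributes +28 800 mm⁴
  top flange (beyond web): d = 60 mm → contributes +5 925 312 mm⁴
  bottom flange (beyond web): d = -60 mm → contributes +5 925 312 mm⁴
Total I = 11 879 424 mm⁴.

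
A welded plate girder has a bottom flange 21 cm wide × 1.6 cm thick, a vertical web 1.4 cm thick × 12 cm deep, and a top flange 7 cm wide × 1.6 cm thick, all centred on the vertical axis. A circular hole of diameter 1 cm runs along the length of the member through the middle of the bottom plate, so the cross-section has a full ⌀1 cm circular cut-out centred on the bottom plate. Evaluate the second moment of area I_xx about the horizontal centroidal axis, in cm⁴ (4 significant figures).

I_xx ≈ 1891 cm⁴

Split into non-overlapping primitives; take the origin at the lower-left of the bounding box.
Bottom plate: 21 × 1.6, A = 33.6 cm², y = 0.8 cm, Ī = 7.168 cm⁴.
Web plate: 1.4 × 12, A = 16.8 cm², y = 7.6 cm, Ī = 201.6 cm⁴.
Top plate: 7 × 1.6, A = 11.2 cm², y = 14.4 cm, Ī = 2.38933 cm⁴.
Hole (subtracted): ⌀1, A = 0.785398 cm², y = 0.8 cm, Ī = 0.0490874 cm⁴.
Centroid: ȳ = ΣA·y / ΣA = 5.18316 cm.
Transfer each piece to the horizontal centroidal axis using Ī + A·d² with d = y − 5.18316:
  bottom plate: d = -4.38316 cm → contributes +652.694 cm⁴
  web plate: d = 2.41684 cm → contributes +299.731 cm⁴
  top plate: d = 9.21684 cm → contributes +953.831 cm⁴
  hole: d = -4.38316 cm → contributes −15.1382 cm⁴
Total I = 1891.12 cm⁴.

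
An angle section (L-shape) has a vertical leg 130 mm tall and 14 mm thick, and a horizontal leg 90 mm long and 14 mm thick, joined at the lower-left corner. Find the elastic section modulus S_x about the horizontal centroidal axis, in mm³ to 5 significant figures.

S_x ≈ 5.6012 × 10⁴ mm³

Break the section into simple shapes (no overlaps), measuring from the bottom-left corner of the bounding box.
Vertical leg: 14 × 130, A = 1 820 mm², y = 65 mm, Ī = 2 563 167 mm⁴.
Horizontal leg (remainder): 76 × 14, A = 1 064 mm², y = 7 mm, Ī = 17378.67 mm⁴.
Centroid: ȳ = ΣA·y / ΣA = 43.60194 mm.
Transfer each piece to the horizontal centroidal axis using Ī + A·d² with d = y − 43.60194:
  vertical leg: d = 21.39806 mm → contributes +3 396 503 mm⁴
  horizontal leg (remainder): d = -36.60194 mm → contributes +1 442 822 mm⁴
Total I = 4 839 324 mm⁴.
Extreme fibre distance c = 86.39806 mm; S = I/c = 56011.96 mm³.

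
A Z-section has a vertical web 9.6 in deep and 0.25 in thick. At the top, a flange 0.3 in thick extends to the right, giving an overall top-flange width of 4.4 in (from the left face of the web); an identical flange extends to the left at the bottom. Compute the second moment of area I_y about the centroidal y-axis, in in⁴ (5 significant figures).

Treat the section as a set of non-overlapping primitives; coordinates are from the bounding-box lower-left.
Web: 0.25 × 9.6, A = 2.4 in², x = 4.275 in, Ī = 0.0125 in⁴.
Top flange (beyond web): 4.15 × 0.3, A = 1.245 in², x = 6.475 in, Ī = 1.786834 in⁴.
Bottom flange (beyond web): 4.15 × 0.3, A = 1.245 in², x = 2.075 in, Ī = 1.786834 in⁴.
Centroid: x̄ = ΣA·x / ΣA = 4.275 in.
Transfer each piece to the centroidal y-axis using Ī + A·d² with d = x − 4.275:
  web: d = 0 in → contributes +0.0125 in⁴
  top flange (beyond web): d = 2.2 in → contributes +7.812634 in⁴
  bottom flange (beyond web): d = -2.2 in → contributes +7.812634 in⁴
Total I = 15.63777 in⁴.

I_y ≈ 15.638 in⁴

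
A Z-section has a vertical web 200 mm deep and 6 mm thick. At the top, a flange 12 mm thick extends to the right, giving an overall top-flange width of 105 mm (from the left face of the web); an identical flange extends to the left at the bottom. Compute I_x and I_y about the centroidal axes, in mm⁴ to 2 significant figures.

Treat the section as a set of non-overlapping primitives; coordinates are from the bounding-box lower-left.
Web: 6 × 200, A = 1 200 mm², y = 100 mm, Ī = 4 000 000 mm⁴.
Top flange (beyond web): 99 × 12, A = 1 188 mm², y = 194 mm, Ī = 14 256 mm⁴.
Bottom flange (beyond web): 99 × 12, A = 1 188 mm², y = 6 mm, Ī = 14 256 mm⁴.
Centroid: ȳ = ΣA·y / ΣA = 100 mm.
Transfer each piece to the centroidal x-axis using Ī + A·d² with d = y − 100:
  web: d = 0 mm → contributes +4 000 000 mm⁴
  top flange (beyond web): d = 94 mm → contributes +10 511 424 mm⁴
  bottom flange (beyond web): d = -94 mm → contributes +10 511 424 mm⁴
Total I = 25 022 848 mm⁴.
For the y-axis: x̄ = 102 mm.
Repeating about the centroidal y-axis gives I_y = 8 493 048 mm⁴.

I_x ≈ 2.5 × 10⁷ mm⁴, I_y ≈ 8.5 × 10⁶ mm⁴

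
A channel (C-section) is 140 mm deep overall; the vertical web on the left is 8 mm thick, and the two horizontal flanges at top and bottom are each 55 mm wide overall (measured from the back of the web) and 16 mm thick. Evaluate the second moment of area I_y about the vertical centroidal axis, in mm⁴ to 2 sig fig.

I_y ≈ 7.7 × 10⁵ mm⁴

Break the section into simple shapes (no overlaps), measuring from the bottom-left corner of the bounding box.
Web: 8 × 140, A = 1 120 mm², x = 4 mm, Ī = 5 973 mm⁴.
Top flange (beyond web): 47 × 16, A = 752 mm², x = 31.5 mm, Ī = 138 431 mm⁴.
Bottom flange (beyond web): 47 × 16, A = 752 mm², x = 31.5 mm, Ī = 138 431 mm⁴.
Centroid: x̄ = ΣA·x / ΣA = 19.76 mm.
Transfer each piece to the vertical centroidal axis using Ī + A·d² with d = x − 19.76:
  web: d = -15.76 mm → contributes +284 234 mm⁴
  top flange (beyond web): d = 11.74 mm → contributes +242 038 mm⁴
  bottom flange (beyond web): d = 11.74 mm → contributes +242 038 mm⁴
Total I = 768 310 mm⁴.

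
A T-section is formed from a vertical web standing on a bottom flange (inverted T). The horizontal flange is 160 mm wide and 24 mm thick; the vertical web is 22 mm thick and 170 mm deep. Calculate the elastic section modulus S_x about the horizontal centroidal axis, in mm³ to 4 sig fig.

Break the section into simple shapes (no overlaps), measuring from the bottom-left corner of the bounding box.
Flange: 160 × 24, A = 3 840 mm², y = 12 mm, Ī = 184 320 mm⁴.
Web: 22 × 170, A = 3 740 mm², y = 109 mm, Ī = 9 007 167 mm⁴.
Centroid: ȳ = ΣA·y / ΣA = 59.8602 mm.
Transfer each piece to the horizontal centroidal axis using Ī + A·d² with d = y − 59.8602:
  flange: d = -47.8602 mm → contributes +8 980 204 mm⁴
  web: d = 49.1398 mm → contributes +18 038 235 mm⁴
Total I = 27 018 438 mm⁴.
Extreme fibre distance c = 134.14 mm; S = I/c = 201 420 mm³.

S_x ≈ 2.014 × 10⁵ mm³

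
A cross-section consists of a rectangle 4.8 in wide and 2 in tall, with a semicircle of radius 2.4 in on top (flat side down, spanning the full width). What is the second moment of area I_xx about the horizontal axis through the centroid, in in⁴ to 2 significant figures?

I_xx ≈ 26 in⁴

Decompose the section into non-overlapping parts with the origin at the bottom-left of its bounding rectangle.
Rectangular body: 4.8 × 2, A = 9.6 in², y = 1 in, Ī = 3.2 in⁴.
Semicircular cap: semicircle r = 2.4, A = 9.048 in², y = 3.019 in, Ī = 3.641 in⁴.
Centroid: ȳ = ΣA·y / ΣA = 1.979 in.
Transfer each piece to the horizontal axis through the centroid using Ī + A·d² with d = y − 1.979:
  rectangular body: d = -0.9794 in → contributes +12.41 in⁴
  semicircular cap: d = 1.039 in → contributes +13.41 in⁴
Total I = 25.82 in⁴.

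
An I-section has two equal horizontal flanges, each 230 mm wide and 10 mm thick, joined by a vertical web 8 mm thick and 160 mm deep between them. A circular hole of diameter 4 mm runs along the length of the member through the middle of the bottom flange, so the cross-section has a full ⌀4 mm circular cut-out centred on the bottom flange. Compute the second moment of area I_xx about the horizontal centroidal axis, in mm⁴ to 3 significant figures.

I_xx ≈ 3.59 × 10⁷ mm⁴

Treat the section as a set of non-overlapping primitives; coordinates are from the bounding-box lower-left.
Bottom flange: 230 × 10, A = 2 300 mm², y = 5 mm, Ī = 19 167 mm⁴.
Web: 8 × 160, A = 1 280 mm², y = 90 mm, Ī = 2 730 667 mm⁴.
Top flange: 230 × 10, A = 2 300 mm², y = 175 mm, Ī = 19 167 mm⁴.
Hole (subtracted): ⌀4, A = 12.566 mm², y = 5 mm, Ī = 12.566 mm⁴.
Centroid: ȳ = ΣA·y / ΣA = 90.182 mm.
Transfer each piece to the horizontal centroidal axis using Ī + A·d² with d = y − 90.182:
  bottom flange: d = -85.182 mm → contributes +16 707 923 mm⁴
  web: d = -0.18205 mm → contributes +2 730 709 mm⁴
  top flange: d = 84.818 mm → contributes +16 565 563 mm⁴
  hole: d = -85.182 mm → contributes −91 194 mm⁴
Total I = 35 913 001 mm⁴.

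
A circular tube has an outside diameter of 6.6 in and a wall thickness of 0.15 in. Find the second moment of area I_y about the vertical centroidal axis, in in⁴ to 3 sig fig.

Split into non-overlapping primitives; take the origin at the lower-left of the bounding box.
Outer circle: ⌀6.6, A = 34.212 in², x = 3.3 in, Ī = 93.142 in⁴.
Bore (subtracted): ⌀6.3, A = 31.172 in², x = 3.3 in, Ī = 77.327 in⁴.
By symmetry the centroid is at mid-width, x̄ = 3.3 in.
All pieces are centred on the vertical centroidal axis, so I = ΣĪ (holes subtracted) = 15.815 in⁴.

I_y ≈ 15.8 in⁴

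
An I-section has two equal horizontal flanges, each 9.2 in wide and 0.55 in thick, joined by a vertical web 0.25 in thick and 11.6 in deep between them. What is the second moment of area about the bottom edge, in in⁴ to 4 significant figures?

Split into non-overlapping primitives; take the origin at the lower-left of the bounding box.
Bottom flange: 9.2 × 0.55, A = 5.06 in², y = 0.275 in, Ī = 0.127554 in⁴.
Web: 0.25 × 11.6, A = 2.9 in², y = 6.35 in, Ī = 32.5187 in⁴.
Top flange: 9.2 × 0.55, A = 5.06 in², y = 12.425 in, Ī = 0.127554 in⁴.
Transfer each piece to the base of the section using Ī + A·d² with d = y − 0:
  bottom flange: d = 0.275 in → contributes +0.510217 in⁴
  web: d = 6.35 in → contributes +149.454 in⁴
  top flange: d = 12.425 in → contributes +781.294 in⁴
Total I = 931.258 in⁴.

I_base ≈ 931.3 in⁴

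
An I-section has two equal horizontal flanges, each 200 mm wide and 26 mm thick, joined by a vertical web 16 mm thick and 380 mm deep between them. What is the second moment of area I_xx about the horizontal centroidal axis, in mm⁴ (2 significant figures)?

Treat the section as a set of non-overlapping primitives; coordinates are from the bounding-box lower-left.
Bottom flange: 200 × 26, A = 5 200 mm², y = 13 mm, Ī = 292 933 mm⁴.
Web: 16 × 380, A = 6 080 mm², y = 216 mm, Ī = 73 162 667 mm⁴.
Top flange: 200 × 26, A = 5 200 mm², y = 419 mm, Ī = 292 933 mm⁴.
By symmetry the centroid is at mid-height, ȳ = 216 mm.
Transfer each piece to the horizontal centroidal axis using Ī + A·d² with d = y − 216:
  bottom flange: d = -203 mm → contributes +214 579 733 mm⁴
  web: d = 0 mm → contributes +73 162 667 mm⁴
  top flange: d = 203 mm → contributes +214 579 733 mm⁴
Total I = 502 322 133 mm⁴.

I_xx ≈ 5.0 × 10⁸ mm⁴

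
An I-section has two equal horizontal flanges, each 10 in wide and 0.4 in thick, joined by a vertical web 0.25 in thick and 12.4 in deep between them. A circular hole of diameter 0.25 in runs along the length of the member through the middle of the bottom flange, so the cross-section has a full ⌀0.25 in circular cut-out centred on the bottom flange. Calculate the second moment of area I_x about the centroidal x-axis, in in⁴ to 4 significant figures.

Break the section into simple shapes (no overlaps), measuring from the bottom-left corner of the bounding box.
Bottom flange: 10 × 0.4, A = 4 in², y = 0.2 in, Ī = 0.0533333 in⁴.
Web: 0.25 × 12.4, A = 3.1 in², y = 6.6 in, Ī = 39.7213 in⁴.
Top flange: 10 × 0.4, A = 4 in², y = 13 in, Ī = 0.0533333 in⁴.
Hole (subtracted): ⌀0.25, A = 0.0490874 in², y = 0.2 in, Ī = 0.000191748 in⁴.
Centroid: ȳ = ΣA·y / ΣA = 6.62843 in.
Transfer each piece to the centroidal x-axis using Ī + A·d² with d = y − 6.62843:
  bottom flange: d = -6.42843 in → contributes +165.352 in⁴
  web: d = -0.0284284 in → contributes +39.7238 in⁴
  top flange: d = 6.37157 in → contributes +162.441 in⁴
  hole: d = -6.42843 in → contributes −2.02871 in⁴
Total I = 365.488 in⁴.

I_x ≈ 365.5 in⁴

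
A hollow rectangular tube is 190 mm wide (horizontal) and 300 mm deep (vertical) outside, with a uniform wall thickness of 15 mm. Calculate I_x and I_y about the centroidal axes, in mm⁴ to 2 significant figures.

Decompose the section into non-overlapping parts with the origin at the bottom-left of its bounding rectangle.
Outer rectangle: 190 × 300, A = 57 000 mm², y = 150 mm, Ī = 427 500 000 mm⁴.
Inner void (subtracted): 160 × 270, A = 43 200 mm², y = 150 mm, Ī = 262 440 000 mm⁴.
By symmetry the centroid is at mid-height, ȳ = 150 mm.
All pieces are centred on the centroidal x-axis, so I = ΣĪ (holes subtracted) = 165 060 000 mm⁴.
Repeating about the centroidal y-axis gives I_y = 79 315 000 mm⁴.

I_x ≈ 1.7 × 10⁸ mm⁴, I_y ≈ 7.9 × 10⁷ mm⁴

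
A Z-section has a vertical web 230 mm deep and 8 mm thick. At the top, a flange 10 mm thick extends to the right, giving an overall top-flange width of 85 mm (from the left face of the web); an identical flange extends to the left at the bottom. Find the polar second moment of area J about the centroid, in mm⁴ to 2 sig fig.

J ≈ 3.0 × 10⁷ mm⁴

Decompose the section into non-overlapping parts with the origin at the bottom-left of its bounding rectangle.
Web: 8 × 230, A = 1 840 mm², y = 115 mm, Ī = 8 111 333 mm⁴.
Top flange (beyond web): 77 × 10, A = 770 mm², y = 225 mm, Ī = 6 417 mm⁴.
Bottom flange (beyond web): 77 × 10, A = 770 mm², y = 5 mm, Ī = 6 417 mm⁴.
Centroid: ȳ = ΣA·y / ΣA = 115 mm.
Transfer each piece to the centroidal x-axis using Ī + A·d² with d = y − 115:
  web: d = 0 mm → contributes +8 111 333 mm⁴
  top flange (beyond web): d = 110 mm → contributes +9 323 417 mm⁴
  bottom flange (beyond web): d = -110 mm → contributes +9 323 417 mm⁴
Total I = 26 758 167 mm⁴.
For the y-axis: x̄ = 81 mm.
Repeating about the centroidal y-axis gives I_y = 3 552 327 mm⁴.
Polar second moment: J = I_x + I_y = 30 310 493 mm⁴.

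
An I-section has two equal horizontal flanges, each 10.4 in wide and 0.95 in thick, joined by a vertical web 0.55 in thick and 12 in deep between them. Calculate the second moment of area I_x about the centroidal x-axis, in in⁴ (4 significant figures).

Decompose the section into non-overlapping parts with the origin at the bottom-left of its bounding rectangle.
Bottom flange: 10.4 × 0.95, A = 9.88 in², y = 0.475 in, Ī = 0.743058 in⁴.
Web: 0.55 × 12, A = 6.6 in², y = 6.95 in, Ī = 79.2 in⁴.
Top flange: 10.4 × 0.95, A = 9.88 in², y = 13.425 in, Ī = 0.743058 in⁴.
By symmetry the centroid is at mid-height, ȳ = 6.95 in.
Transfer each piece to the centroidal x-axis using Ī + A·d² with d = y − 6.95:
  bottom flange: d = -6.475 in → contributes +414.968 in⁴
  web: d = 0 in → contributes +79.2 in⁴
  top flange: d = 6.475 in → contributes +414.968 in⁴
Total I = 909.136 in⁴.

I_x ≈ 909.1 in⁴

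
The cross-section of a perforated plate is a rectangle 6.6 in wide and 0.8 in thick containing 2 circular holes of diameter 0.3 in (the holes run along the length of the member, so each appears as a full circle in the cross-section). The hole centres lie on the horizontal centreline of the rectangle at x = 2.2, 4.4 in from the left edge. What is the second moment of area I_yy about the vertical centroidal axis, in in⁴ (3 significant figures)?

I_yy ≈ 19.0 in⁴

Break the section into simple shapes (no overlaps), measuring from the bottom-left corner of the bounding box.
Plate: 6.6 × 0.8, A = 5.28 in², x = 3.3 in, Ī = 19.166 in⁴.
Hole 1 (subtracted): ⌀0.3, A = 0.070686 in², x = 2.2 in, Ī = 0.00039761 in⁴.
Hole 2 (subtracted): ⌀0.3, A = 0.070686 in², x = 4.4 in, Ī = 0.00039761 in⁴.
By symmetry the centroid is at mid-width, x̄ = 3.3 in.
Transfer each piece to the vertical centroidal axis using Ī + A·d² with d = x − 3.3:
  plate: d = 0 in → contributes +19.166 in⁴
  hole 1: d = -1.1 in → contributes −0.085927 in⁴
  hole 2: d = 1.1 in → contributes −0.085927 in⁴
Total I = 18.995 in⁴.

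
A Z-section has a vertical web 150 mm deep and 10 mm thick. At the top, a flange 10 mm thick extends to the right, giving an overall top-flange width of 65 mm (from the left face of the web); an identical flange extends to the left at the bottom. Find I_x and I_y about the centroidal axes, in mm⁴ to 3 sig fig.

Decompose the section into non-overlapping parts with the origin at the bottom-left of its bounding rectangle.
Web: 10 × 150, A = 1 500 mm², y = 75 mm, Ī = 2 812 500 mm⁴.
Top flange (beyond web): 55 × 10, A = 550 mm², y = 145 mm, Ī = 4583.3 mm⁴.
Bottom flange (beyond web): 55 × 10, A = 550 mm², y = 5 mm, Ī = 4583.3 mm⁴.
Centroid: ȳ = ΣA·y / ΣA = 75 mm.
Transfer each piece to the centroidal x-axis using Ī + A·d² with d = y − 75:
  web: d = 0 mm → contributes +2 812 500 mm⁴
  top flange (beyond web): d = 70 mm → contributes +2 699 583 mm⁴
  bottom flange (beyond web): d = -70 mm → contributes +2 699 583 mm⁴
Total I = 8 211 667 mm⁴.
For the y-axis: x̄ = 60 mm.
Repeating about the centroidal y-axis gives I_y = 1 451 667 mm⁴.

I_x ≈ 8.21 × 10⁶ mm⁴, I_y ≈ 1.45 × 10⁶ mm⁴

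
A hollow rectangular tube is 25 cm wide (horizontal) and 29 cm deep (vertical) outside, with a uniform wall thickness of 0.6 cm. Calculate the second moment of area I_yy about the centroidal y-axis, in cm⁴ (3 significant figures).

Break the section into simple shapes (no overlaps), measuring from the bottom-left corner of the bounding box.
Outer rectangle: 25 × 29, A = 725 cm², x = 12.5 cm, Ī = 37 760 cm⁴.
Inner void (subtracted): 23.8 × 27.8, A = 661.64 cm², x = 12.5 cm, Ī = 31 232 cm⁴.
By symmetry the centroid is at mid-width, x̄ = 12.5 cm.
All pieces are centred on the centroidal y-axis, so I = ΣĪ (holes subtracted) = 6528.8 cm⁴.

I_yy ≈ 6530 cm⁴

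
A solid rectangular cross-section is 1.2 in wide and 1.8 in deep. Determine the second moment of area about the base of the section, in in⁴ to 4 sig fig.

I_base ≈ 2.333 in⁴

The section: 1.2 × 1.8, A = 2.16 in², y = 0.9 in, Ī = 0.5832 in⁴.
Transfer it to the base of the section using Ī + A·d² with d = y − 0:
  the section: d = 0.9 in → contributes +2.3328 in⁴
Total I = 2.3328 in⁴.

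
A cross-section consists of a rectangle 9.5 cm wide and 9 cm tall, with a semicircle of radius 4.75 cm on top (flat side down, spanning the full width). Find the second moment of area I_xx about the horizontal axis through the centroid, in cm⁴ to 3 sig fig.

I_xx ≈ 1700 cm⁴

Split into non-overlapping primitives; take the origin at the lower-left of the bounding box.
Rectangular body: 9.5 × 9, A = 85.5 cm², y = 4.5 cm, Ī = 577.13 cm⁴.
Semicircular cap: semicircle r = 4.75, A = 35.441 cm², y = 11.016 cm, Ī = 55.874 cm⁴.
Centroid: ȳ = ΣA·y / ΣA = 6.4095 cm.
Transfer each piece to the horizontal axis through the centroid using Ī + A·d² with d = y − 6.4095:
  rectangular body: d = -1.9095 cm → contributes +888.86 cm⁴
  semicircular cap: d = 4.6065 cm → contributes +807.93 cm⁴
Total I = 1696.8 cm⁴.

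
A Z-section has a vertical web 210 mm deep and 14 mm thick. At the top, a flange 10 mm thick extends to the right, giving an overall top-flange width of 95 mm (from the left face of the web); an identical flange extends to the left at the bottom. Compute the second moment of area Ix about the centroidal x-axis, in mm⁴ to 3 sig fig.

Ix ≈ 2.70 × 10⁷ mm⁴

Treat the section as a set of non-overlapping primitives; coordinates are from the bounding-box lower-left.
Web: 14 × 210, A = 2 940 mm², y = 105 mm, Ī = 10 804 500 mm⁴.
Top flange (beyond web): 81 × 10, A = 810 mm², y = 205 mm, Ī = 6 750 mm⁴.
Bottom flange (beyond web): 81 × 10, A = 810 mm², y = 5 mm, Ī = 6 750 mm⁴.
Centroid: ȳ = ΣA·y / ΣA = 105 mm.
Transfer each piece to the centroidal x-axis using Ī + A·d² with d = y − 105:
  web: d = 0 mm → contributes +10 804 500 mm⁴
  top flange (beyond web): d = 100 mm → contributes +8 106 750 mm⁴
  bottom flange (beyond web): d = -100 mm → contributes +8 106 750 mm⁴
Total I = 27 018 000 mm⁴.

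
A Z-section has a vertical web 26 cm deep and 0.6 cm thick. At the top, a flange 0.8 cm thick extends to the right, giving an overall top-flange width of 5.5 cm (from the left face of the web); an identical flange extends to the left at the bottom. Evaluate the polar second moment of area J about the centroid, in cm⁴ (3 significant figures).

Treat the section as a set of non-overlapping primitives; coordinates are from the bounding-box lower-left.
Web: 0.6 × 26, A = 15.6 cm², y = 13 cm, Ī = 878.8 cm⁴.
Top flange (beyond web): 4.9 × 0.8, A = 3.92 cm², y = 25.6 cm, Ī = 0.20907 cm⁴.
Bottom flange (beyond web): 4.9 × 0.8, A = 3.92 cm², y = 0.4 cm, Ī = 0.20907 cm⁴.
Centroid: ȳ = ΣA·y / ΣA = 13 cm.
Transfer each piece to the centroidal x-axis using Ī + A·d² with d = y − 13:
  web: d = 0 cm → contributes +878.8 cm⁴
  top flange (beyond web): d = 12.6 cm → contributes +622.55 cm⁴
  bottom flange (beyond web): d = -12.6 cm → contributes +622.55 cm⁴
Total I = 2123.9 cm⁴.
For the y-axis: x̄ = 5.2 cm.
Repeating about the centroidal y-axis gives I_y = 75.445 cm⁴.
Polar second moment: J = I_x + I_y = 2199.3 cm⁴.

J ≈ 2200 cm⁴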